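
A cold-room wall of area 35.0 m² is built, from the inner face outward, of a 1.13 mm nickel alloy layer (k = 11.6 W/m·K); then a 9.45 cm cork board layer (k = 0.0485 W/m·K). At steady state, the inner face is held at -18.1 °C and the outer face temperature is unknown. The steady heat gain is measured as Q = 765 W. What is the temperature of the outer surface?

T_out = 24.5 °C

Series resistances:
  R_nickel alloy = L/(kA) = 0.00113/(11.6·35.0) = 2.783×10^-6 K/W
  R_cork board = L/(kA) = 0.0945/(0.0485·35.0) = 0.05567 K/W
ΣR = 0.05567 K/W
ΔT = Q·ΣR = 765 × 0.05567 = 42.59 K
Heat flows inward, so T_out = T_in + ΔT = -18.1 + 42.59 = 24.5 °C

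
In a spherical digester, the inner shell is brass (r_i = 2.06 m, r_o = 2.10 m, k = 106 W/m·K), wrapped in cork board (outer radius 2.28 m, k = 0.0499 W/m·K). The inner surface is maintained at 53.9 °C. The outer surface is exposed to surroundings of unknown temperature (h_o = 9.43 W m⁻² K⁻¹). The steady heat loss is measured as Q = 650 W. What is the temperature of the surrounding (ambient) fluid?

T_out = 13.9 °C

Sum the resistances:
  R_brass = (1/2.06 − 1/2.10)/(4πk) = 0.009246/(4π·106) = 6.942×10^-6 K/W
  R_cork board = (1/2.10 − 1/2.28)/(4πk) = 0.03759/(4π·0.0499) = 0.05995 K/W
  R_conv,out = 1/(4πr²h) = 1/(4π·2.28²·9.43) = 0.001623 K/W
ΣR = 0.06158 K/W
ΔT = Q·ΣR = 650 × 0.06158 = 40.03 K
Heat flows outward, so T_out = T_in − ΔT = 53.9 − 40.03 = 13.9 °C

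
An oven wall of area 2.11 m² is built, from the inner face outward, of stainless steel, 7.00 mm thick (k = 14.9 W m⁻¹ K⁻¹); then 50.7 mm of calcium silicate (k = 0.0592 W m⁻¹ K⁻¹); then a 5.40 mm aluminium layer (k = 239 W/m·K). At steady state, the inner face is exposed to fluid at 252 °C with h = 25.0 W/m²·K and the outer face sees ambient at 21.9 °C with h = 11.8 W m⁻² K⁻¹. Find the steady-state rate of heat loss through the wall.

Treat each layer as a resistance in series:
  R_conv,in = 1/(hA) = 1/(25.0·2.11) = 0.01896 K/W
  R_stainless steel = L/(kA) = 0.00700/(14.9·2.11) = 2.227×10^-4 K/W
  R_calcium silicate = L/(kA) = 0.0507/(0.0592·2.11) = 0.4059 K/W
  R_aluminium = L/(kA) = 0.00540/(239·2.11) = 1.071×10^-5 K/W
  R_conv,out = 1/(hA) = 1/(11.8·2.11) = 0.04016 K/W
ΣR = 0.01896 + 2.227×10^-4 + 0.4059 + 1.071×10^-5 + 0.04016 = 0.4653 K/W
Q = ΔT/ΣR = (252 °C − 21.9 °C)/0.4653 = 495 W

Q = 495 W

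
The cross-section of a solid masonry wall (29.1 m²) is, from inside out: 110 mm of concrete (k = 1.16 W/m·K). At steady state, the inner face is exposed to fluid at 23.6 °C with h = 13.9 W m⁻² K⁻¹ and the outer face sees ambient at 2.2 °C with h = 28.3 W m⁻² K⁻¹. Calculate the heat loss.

Treat each layer as a resistance in series:
  R_conv,in = 1/(hA) = 1/(13.9·29.1) = 0.002472 K/W
  R_concrete = L/(kA) = 0.110/(1.16·29.1) = 0.003259 K/W
  R_conv,out = 1/(hA) = 1/(28.3·29.1) = 0.001214 K/W
ΣR = 0.002472 + 0.003259 + 0.001214 = 0.006945 K/W
Q = ΔT/ΣR = (23.6 °C − 2.2 °C)/0.006945 = 3080 W

Q = 3.08 kW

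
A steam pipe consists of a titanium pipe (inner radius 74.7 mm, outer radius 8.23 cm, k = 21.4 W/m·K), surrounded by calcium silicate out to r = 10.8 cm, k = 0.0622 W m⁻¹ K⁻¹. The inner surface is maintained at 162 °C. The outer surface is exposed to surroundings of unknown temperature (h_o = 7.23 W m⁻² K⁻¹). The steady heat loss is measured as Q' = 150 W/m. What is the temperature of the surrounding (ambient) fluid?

Series resistances:
  R'_titanium = ln(0.0823/0.0747)/(2πk) = 0.09689/(2π·21.4) = 7.206×10^-4 m·K/W
  R'_calcium silicate = ln(0.108/0.0823)/(2πk) = 0.2718/(2π·0.0622) = 0.6954 m·K/W
  R'_conv,out = 1/(2πr h) = 1/(2π·0.108·7.23) = 0.2038 m·K/W
ΣR = 0.8999 m·K/W
ΔT = Q'·ΣR = 150 × 0.8999 = 135.0 K
Heat flows outward, so T_out = T_in − ΔT = 162 − 135.0 = 27.0 °C

T_out = 27.0 °C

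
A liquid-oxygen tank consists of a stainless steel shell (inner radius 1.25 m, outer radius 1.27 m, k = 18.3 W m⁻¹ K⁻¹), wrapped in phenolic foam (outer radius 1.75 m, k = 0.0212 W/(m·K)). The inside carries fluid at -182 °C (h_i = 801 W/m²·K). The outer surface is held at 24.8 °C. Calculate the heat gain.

Q = 255 W

Resistance network (inner→outer):
  R_conv,in = 1/(4πr²h) = 1/(4π·1.25²·801) = 6.358×10^-5 K/W
  R_stainless steel = (1/1.25 − 1/1.27)/(4πk) = 0.01260/(4π·18.3) = 5.478×10^-5 K/W
  R_phenolic foam = (1/1.27 − 1/1.75)/(4πk) = 0.2160/(4π·0.0212) = 0.8107 K/W
ΣR = 6.358×10^-5 + 5.478×10^-5 + 0.8107 = 0.8108 K/W
Q = ΔT/ΣR = (-182 °C − 24.8 °C)/0.8108 = -255 W
(Negative Q ⇒ heat flows inward; heat gain = 255 W.)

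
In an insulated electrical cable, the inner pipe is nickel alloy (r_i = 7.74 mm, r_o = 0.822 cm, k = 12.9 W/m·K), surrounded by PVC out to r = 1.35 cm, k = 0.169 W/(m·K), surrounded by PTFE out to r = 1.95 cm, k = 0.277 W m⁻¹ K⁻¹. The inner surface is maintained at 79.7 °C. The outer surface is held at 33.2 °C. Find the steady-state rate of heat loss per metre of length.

Series thermal resistances, inner to outer:
  R'_nickel alloy = ln(0.00822/0.00774)/(2πk) = 0.06017/(2π·12.9) = 7.423×10^-4 m·K/W
  R'_PVC = ln(0.0135/0.00822)/(2πk) = 0.4961/(2π·0.169) = 0.4672 m·K/W
  R'_PTFE = ln(0.0195/0.0135)/(2πk) = 0.3677/(2π·0.277) = 0.2113 m·K/W
ΣR = 7.423×10^-4 + 0.4672 + 0.2113 = 0.6792 m·K/W
Q' = ΔT/ΣR = (79.7 °C − 33.2 °C)/0.6792 = 68.5 W/m

Q' = 68.5 W/m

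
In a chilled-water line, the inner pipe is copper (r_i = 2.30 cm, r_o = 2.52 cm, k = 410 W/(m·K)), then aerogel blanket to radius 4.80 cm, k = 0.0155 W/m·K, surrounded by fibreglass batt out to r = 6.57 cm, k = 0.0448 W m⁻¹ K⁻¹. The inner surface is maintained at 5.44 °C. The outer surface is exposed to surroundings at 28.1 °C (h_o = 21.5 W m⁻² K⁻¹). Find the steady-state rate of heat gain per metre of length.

Series thermal resistances, inner to outer:
  R'_copper = ln(0.0252/0.0230)/(2πk) = 0.09135/(2π·410) = 3.546×10^-5 m·K/W
  R'_aerogel blanket = ln(0.0480/0.0252)/(2πk) = 0.6444/(2π·0.0155) = 6.616 m·K/W
  R'_fibreglass batt = ln(0.0657/0.0480)/(2πk) = 0.3139/(2π·0.0448) = 1.115 m·K/W
  R'_conv,out = 1/(2πr h) = 1/(2π·0.0657·21.5) = 0.1127 m·K/W
ΣR = 3.546×10^-5 + 6.616 + 1.115 + 0.1127 = 7.844 m·K/W
Q' = ΔT/ΣR = (5.44 °C − 28.1 °C)/7.844 = -2.89 W/m
(Negative Q' ⇒ heat flows inward; heat gain = 2.89 W/m.)

Q' = 2.89 W/m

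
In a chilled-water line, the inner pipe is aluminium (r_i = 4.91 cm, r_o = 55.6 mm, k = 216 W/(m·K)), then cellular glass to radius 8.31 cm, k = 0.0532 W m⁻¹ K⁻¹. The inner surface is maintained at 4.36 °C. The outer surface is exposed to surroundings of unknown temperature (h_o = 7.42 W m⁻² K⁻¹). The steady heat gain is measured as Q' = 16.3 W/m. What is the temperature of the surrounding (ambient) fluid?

T_out = 28.2 °C

Sum the resistances:
  R'_aluminium = ln(0.0556/0.0491)/(2πk) = 0.1243/(2π·216) = 9.161×10^-5 m·K/W
  R'_cellular glass = ln(0.0831/0.0556)/(2πk) = 0.4019/(2π·0.0532) = 1.202 m·K/W
  R'_conv,out = 1/(2πr h) = 1/(2π·0.0831·7.42) = 0.2581 m·K/W
ΣR = 1.460 m·K/W
ΔT = Q'·ΣR = 16.3 × 1.460 = 23.80 K
Heat flows inward, so T_out = T_in + ΔT = 4.36 + 23.80 = 28.2 °C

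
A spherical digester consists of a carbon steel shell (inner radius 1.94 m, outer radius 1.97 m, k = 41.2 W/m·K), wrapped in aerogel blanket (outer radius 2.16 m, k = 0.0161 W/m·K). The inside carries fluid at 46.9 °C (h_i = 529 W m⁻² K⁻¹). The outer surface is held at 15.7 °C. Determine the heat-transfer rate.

Treat each layer as a resistance in series:
  R_conv,in = 1/(4πr²h) = 1/(4π·1.94²·529) = 3.997×10^-5 K/W
  R_carbon steel = (1/1.94 − 1/1.97)/(4πk) = 0.007850/(4π·41.2) = 1.516×10^-5 K/W
  R_aerogel blanket = (1/1.97 − 1/2.16)/(4πk) = 0.04465/(4π·0.0161) = 0.2207 K/W
ΣR = 3.997×10^-5 + 1.516×10^-5 + 0.2207 = 0.2208 K/W
Q = ΔT/ΣR = (46.9 °C − 15.7 °C)/0.2208 = 141 W

Q = 141 W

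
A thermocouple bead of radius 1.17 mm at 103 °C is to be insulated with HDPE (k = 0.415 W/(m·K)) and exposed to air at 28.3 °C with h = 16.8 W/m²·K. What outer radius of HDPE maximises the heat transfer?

r_cr = 4.94 cm

For a sphere, r_cr = 2k_ins/h = 2·0.415/16.8 = 0.0494 m = 4.94 cm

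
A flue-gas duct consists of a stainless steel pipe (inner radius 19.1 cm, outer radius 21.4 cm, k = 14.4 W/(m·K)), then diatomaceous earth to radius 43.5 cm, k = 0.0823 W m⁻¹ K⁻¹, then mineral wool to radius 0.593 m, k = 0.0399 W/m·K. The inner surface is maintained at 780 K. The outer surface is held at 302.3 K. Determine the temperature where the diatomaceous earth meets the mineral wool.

Resistance network (inner→outer):
  R'_stainless steel = ln(0.214/0.191)/(2πk) = 0.1137/(2π·14.4) = 0.001257 m·K/W
  R'_diatomaceous earth = ln(0.435/0.214)/(2πk) = 0.7094/(2π·0.0823) = 1.372 m·K/W
  R'_mineral wool = ln(0.593/0.435)/(2πk) = 0.3098/(2π·0.0399) = 1.236 m·K/W
ΣR = 0.001257 + 1.372 + 1.236 = 2.609 m·K/W
Q' = ΔT/ΣR = (780 K − 302.3 K)/2.609 = 183.1 W/m
From the inner boundary to the diatomaceous earth/mineral wool interface, ΣR_partial = 1.373 m·K/W.
T_interface = T_in − Q'·ΣR_partial = 780 K − (183.1)(1.373) = 529 K

T = 529 K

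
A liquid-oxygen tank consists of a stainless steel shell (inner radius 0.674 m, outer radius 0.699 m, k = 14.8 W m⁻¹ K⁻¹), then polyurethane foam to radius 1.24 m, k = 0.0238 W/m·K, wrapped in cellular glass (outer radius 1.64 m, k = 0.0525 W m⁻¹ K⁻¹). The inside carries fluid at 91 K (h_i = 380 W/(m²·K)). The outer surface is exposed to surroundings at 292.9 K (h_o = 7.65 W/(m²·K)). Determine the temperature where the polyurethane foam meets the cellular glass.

T = 267.4 K

Resistance network (inner→outer):
  R_conv,in = 1/(4πr²h) = 1/(4π·0.674²·380) = 4.610×10^-4 K/W
  R_stainless steel = (1/0.674 − 1/0.699)/(4πk) = 0.05306/(4π·14.8) = 2.853×10^-4 K/W
  R_polyurethane foam = (1/0.699 − 1/1.24)/(4πk) = 0.6242/(4π·0.0238) = 2.087 K/W
  R_cellular glass = (1/1.24 − 1/1.64)/(4πk) = 0.1967/(4π·0.0525) = 0.2981 K/W
  R_conv,out = 1/(4πr²h) = 1/(4π·1.64²·7.65) = 0.003868 K/W
ΣR = 4.610×10^-4 + 2.853×10^-4 + 2.087 + 0.2981 + 0.003868 = 2.390 K/W
Q = ΔT/ΣR = (91 K − 292.9 K)/2.390 = -84.48 W
From the inner boundary to the polyurethane foam/cellular glass interface, ΣR_partial = 2.088 K/W.
T_interface = T_in − Q·ΣR_partial = 91 K − (-84.48)(2.088) = 267.4 K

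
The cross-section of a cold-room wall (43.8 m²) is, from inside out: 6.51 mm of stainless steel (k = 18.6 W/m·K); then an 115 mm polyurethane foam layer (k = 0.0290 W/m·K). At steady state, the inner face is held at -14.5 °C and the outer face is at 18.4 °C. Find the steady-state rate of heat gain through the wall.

Q = 363 W

Treat each layer as a resistance in series:
  R_stainless steel = L/(kA) = 0.00651/(18.6·43.8) = 7.991×10^-6 K/W
  R_polyurethane foam = L/(kA) = 0.115/(0.0290·43.8) = 0.09054 K/W
ΣR = 7.991×10^-6 + 0.09054 = 0.09055 K/W
Q = ΔT/ΣR = (-14.5 °C − 18.4 °C)/0.09055 = -363 W
(Negative Q ⇒ heat flows inward; heat gain = 363 W.)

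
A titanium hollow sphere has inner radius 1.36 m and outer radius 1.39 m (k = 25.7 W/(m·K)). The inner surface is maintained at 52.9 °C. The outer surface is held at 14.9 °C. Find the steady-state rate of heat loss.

Q = 4πk·ΔT/(1/r₁ − 1/r₂) = 4π × 25.7 × 38 / (1/1.36 − 1/1.39) = 7.73×10^5 W

Q = 773 kW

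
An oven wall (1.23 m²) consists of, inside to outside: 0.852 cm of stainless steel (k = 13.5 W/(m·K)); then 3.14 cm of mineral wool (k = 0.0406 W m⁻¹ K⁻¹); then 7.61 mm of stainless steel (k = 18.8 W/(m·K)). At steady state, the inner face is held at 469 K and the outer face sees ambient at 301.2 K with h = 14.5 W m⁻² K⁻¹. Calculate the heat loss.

Q = 245 W

Resistance network (inner→outer):
  R_stainless steel = L/(kA) = 0.00852/(13.5·1.23) = 5.131×10^-4 K/W
  R_mineral wool = L/(kA) = 0.0314/(0.0406·1.23) = 0.6288 K/W
  R_stainless steel = L/(kA) = 0.00761/(18.8·1.23) = 3.291×10^-4 K/W
  R_conv,out = 1/(hA) = 1/(14.5·1.23) = 0.05607 K/W
ΣR = 5.131×10^-4 + 0.6288 + 3.291×10^-4 + 0.05607 = 0.6857 K/W
Q = ΔT/ΣR = (469 K − 301.2 K)/0.6857 = 245 W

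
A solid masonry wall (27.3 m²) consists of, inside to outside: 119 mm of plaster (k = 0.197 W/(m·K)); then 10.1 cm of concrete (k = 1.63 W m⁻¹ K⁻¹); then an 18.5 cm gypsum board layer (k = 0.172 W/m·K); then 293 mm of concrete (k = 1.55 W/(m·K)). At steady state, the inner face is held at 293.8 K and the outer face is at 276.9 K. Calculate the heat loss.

Q = 239 W

Series thermal resistances, inner to outer:
  R_plaster = L/(kA) = 0.119/(0.197·27.3) = 0.02213 K/W
  R_concrete = L/(kA) = 0.101/(1.63·27.3) = 0.002270 K/W
  R_gypsum board = L/(kA) = 0.185/(0.172·27.3) = 0.03940 K/W
  R_concrete = L/(kA) = 0.293/(1.55·27.3) = 0.006924 K/W
ΣR = 0.02213 + 0.002270 + 0.03940 + 0.006924 = 0.07072 K/W
Q = ΔT/ΣR = (293.8 K − 276.9 K)/0.07072 = 239 W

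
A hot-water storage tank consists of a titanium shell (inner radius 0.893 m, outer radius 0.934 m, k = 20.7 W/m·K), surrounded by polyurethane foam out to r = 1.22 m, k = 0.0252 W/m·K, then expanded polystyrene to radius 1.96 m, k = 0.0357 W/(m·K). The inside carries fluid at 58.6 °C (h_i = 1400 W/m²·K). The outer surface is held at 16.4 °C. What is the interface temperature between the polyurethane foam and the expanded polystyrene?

Resistance network (inner→outer):
  R_conv,in = 1/(4πr²h) = 1/(4π·0.893²·1400) = 7.128×10^-5 K/W
  R_titanium = (1/0.893 − 1/0.934)/(4πk) = 0.04916/(4π·20.7) = 1.890×10^-4 K/W
  R_polyurethane foam = (1/0.934 − 1/1.22)/(4πk) = 0.2510/(4π·0.0252) = 0.7926 K/W
  R_expanded polystyrene = (1/1.22 − 1/1.96)/(4πk) = 0.3095/(4π·0.0357) = 0.6898 K/W
ΣR = 7.128×10^-5 + 1.890×10^-4 + 0.7926 + 0.6898 = 1.483 K/W
Q = ΔT/ΣR = (58.6 °C − 16.4 °C)/1.483 = 28.46 W
From the inner boundary to the polyurethane foam/expanded polystyrene interface, ΣR_partial = 0.7929 K/W.
T_interface = T_in − Q·ΣR_partial = 58.6 °C − (28.46)(0.7929) = 36.0 °C

T = 36.0 °C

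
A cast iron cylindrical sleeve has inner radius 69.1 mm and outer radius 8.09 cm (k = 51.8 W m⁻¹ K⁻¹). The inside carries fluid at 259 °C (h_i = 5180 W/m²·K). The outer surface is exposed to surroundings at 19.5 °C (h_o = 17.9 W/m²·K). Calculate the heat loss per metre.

Treat each layer as a resistance in series:
  R'_conv,in = 1/(2πr h) = 1/(2π·0.0691·5180) = 4.446×10^-4 m·K/W
  R'_cast iron = ln(0.0809/0.0691)/(2πk) = 0.1577/(2π·51.8) = 4.844×10^-4 m·K/W
  R'_conv,out = 1/(2πr h) = 1/(2π·0.0809·17.9) = 0.1099 m·K/W
ΣR = 4.446×10^-4 + 4.844×10^-4 + 0.1099 = 0.1108 m·K/W
Q' = ΔT/ΣR = (259 °C − 19.5 °C)/0.1108 = 2160 W/m

Q' = 2.16 kW/m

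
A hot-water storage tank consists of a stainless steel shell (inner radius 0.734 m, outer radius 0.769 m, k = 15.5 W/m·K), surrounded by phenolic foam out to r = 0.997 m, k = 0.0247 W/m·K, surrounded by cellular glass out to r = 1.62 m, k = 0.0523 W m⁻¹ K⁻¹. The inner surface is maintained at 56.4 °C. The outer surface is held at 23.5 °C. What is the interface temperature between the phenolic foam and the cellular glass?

Treat each layer as a resistance in series:
  R_stainless steel = (1/0.734 − 1/0.769)/(4πk) = 0.06201/(4π·15.5) = 3.183×10^-4 K/W
  R_phenolic foam = (1/0.769 − 1/0.997)/(4πk) = 0.2974/(4π·0.0247) = 0.9581 K/W
  R_cellular glass = (1/0.997 − 1/1.62)/(4πk) = 0.3857/(4π·0.0523) = 0.5869 K/W
ΣR = 3.183×10^-4 + 0.9581 + 0.5869 = 1.545 K/W
Q = ΔT/ΣR = (56.4 °C − 23.5 °C)/1.545 = 21.29 W
From the inner boundary to the phenolic foam/cellular glass interface, ΣR_partial = 0.9584 K/W.
T_interface = T_in − Q·ΣR_partial = 56.4 °C − (21.29)(0.9584) = 36.0 °C

T = 36.0 °C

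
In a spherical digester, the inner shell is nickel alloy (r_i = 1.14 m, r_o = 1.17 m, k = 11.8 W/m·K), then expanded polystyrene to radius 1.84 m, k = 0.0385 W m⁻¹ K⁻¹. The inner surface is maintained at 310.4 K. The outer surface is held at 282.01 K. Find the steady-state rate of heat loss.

Q = 44.1 W

Series thermal resistances, inner to outer:
  R_nickel alloy = (1/1.14 − 1/1.17)/(4πk) = 0.02249/(4π·11.8) = 1.517×10^-4 K/W
  R_expanded polystyrene = (1/1.17 − 1/1.84)/(4πk) = 0.3112/(4π·0.0385) = 0.6433 K/W
ΣR = 1.517×10^-4 + 0.6433 = 0.6435 K/W
Q = ΔT/ΣR = (310.4 K − 282.01 K)/0.6435 = 44.1 W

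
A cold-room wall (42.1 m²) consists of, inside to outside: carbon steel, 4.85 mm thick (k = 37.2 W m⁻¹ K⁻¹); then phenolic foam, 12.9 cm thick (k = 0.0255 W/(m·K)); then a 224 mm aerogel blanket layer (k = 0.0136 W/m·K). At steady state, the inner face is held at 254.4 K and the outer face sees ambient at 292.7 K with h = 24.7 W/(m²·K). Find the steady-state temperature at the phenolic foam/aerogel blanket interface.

T = 263.38 K

Series thermal resistances, inner to outer:
  R_carbon steel = L/(kA) = 0.00485/(37.2·42.1) = 3.097×10^-6 K/W
  R_phenolic foam = L/(kA) = 0.129/(0.0255·42.1) = 0.1202 K/W
  R_aerogel blanket = L/(kA) = 0.224/(0.0136·42.1) = 0.3912 K/W
  R_conv,out = 1/(hA) = 1/(24.7·42.1) = 9.617×10^-4 K/W
ΣR = 3.097×10^-6 + 0.1202 + 0.3912 + 9.617×10^-4 = 0.5124 K/W
Q = ΔT/ΣR = (254.4 K − 292.7 K)/0.5124 = -74.75 W
From the inner boundary to the phenolic foam/aerogel blanket interface, ΣR_partial = 0.1202 K/W.
T_interface = T_in − Q·ΣR_partial = 254.4 K − (-74.75)(0.1202) = 263.38 K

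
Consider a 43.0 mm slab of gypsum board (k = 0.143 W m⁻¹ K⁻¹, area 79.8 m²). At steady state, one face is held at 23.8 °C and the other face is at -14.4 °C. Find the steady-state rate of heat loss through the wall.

Q = kA·ΔT/L = 0.143 × 79.8 × |23.8 °C − -14.4 °C| / 0.0430 = 10100 W

Q = 10100 W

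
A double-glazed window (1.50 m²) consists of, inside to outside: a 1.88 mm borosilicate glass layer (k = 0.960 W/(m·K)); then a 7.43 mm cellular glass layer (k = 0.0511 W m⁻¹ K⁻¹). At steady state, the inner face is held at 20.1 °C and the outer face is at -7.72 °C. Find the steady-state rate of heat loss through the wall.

Q = 283 W

Treat each layer as a resistance in series:
  R_borosilicate glass = L/(kA) = 0.00188/(0.960·1.50) = 0.001306 K/W
  R_cellular glass = L/(kA) = 0.00743/(0.0511·1.50) = 0.09693 K/W
ΣR = 0.001306 + 0.09693 = 0.09824 K/W
Q = ΔT/ΣR = (20.1 °C − -7.72 °C)/0.09824 = 283 W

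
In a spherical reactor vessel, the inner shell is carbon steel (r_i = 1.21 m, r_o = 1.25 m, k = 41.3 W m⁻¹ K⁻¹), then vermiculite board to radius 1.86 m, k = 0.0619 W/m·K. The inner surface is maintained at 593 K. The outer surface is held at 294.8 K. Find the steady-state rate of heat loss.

Q = 884 W

Treat each layer as a resistance in series:
  R_carbon steel = (1/1.21 − 1/1.25)/(4πk) = 0.02645/(4π·41.3) = 5.096×10^-5 K/W
  R_vermiculite board = (1/1.25 − 1/1.86)/(4πk) = 0.2624/(4π·0.0619) = 0.3373 K/W
ΣR = 5.096×10^-5 + 0.3373 = 0.3374 K/W
Q = ΔT/ΣR = (593 K − 294.8 K)/0.3374 = 884 W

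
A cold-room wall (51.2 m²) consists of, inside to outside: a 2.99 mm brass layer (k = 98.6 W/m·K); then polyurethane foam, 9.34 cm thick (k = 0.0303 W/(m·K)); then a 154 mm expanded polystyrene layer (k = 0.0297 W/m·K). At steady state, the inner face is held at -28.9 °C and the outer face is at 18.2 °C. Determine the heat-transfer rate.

Q = 292 W

Resistance network (inner→outer):
  R_brass = L/(kA) = 0.00299/(98.6·51.2) = 5.923×10^-7 K/W
  R_polyurethane foam = L/(kA) = 0.0934/(0.0303·51.2) = 0.06021 K/W
  R_expanded polystyrene = L/(kA) = 0.154/(0.0297·51.2) = 0.1013 K/W
ΣR = 5.923×10^-7 + 0.06021 + 0.1013 = 0.1615 K/W
Q = ΔT/ΣR = (-28.9 °C − 18.2 °C)/0.1615 = -292 W
(Negative Q ⇒ heat flows inward; heat gain = 292 W.)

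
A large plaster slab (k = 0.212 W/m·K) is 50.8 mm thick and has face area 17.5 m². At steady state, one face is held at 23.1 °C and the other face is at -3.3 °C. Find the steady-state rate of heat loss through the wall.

Q = kA·ΔT/L = 0.212 × 17.5 × |23.1 °C − -3.3 °C| / 0.0508 = 1930 W

Q = 1930 W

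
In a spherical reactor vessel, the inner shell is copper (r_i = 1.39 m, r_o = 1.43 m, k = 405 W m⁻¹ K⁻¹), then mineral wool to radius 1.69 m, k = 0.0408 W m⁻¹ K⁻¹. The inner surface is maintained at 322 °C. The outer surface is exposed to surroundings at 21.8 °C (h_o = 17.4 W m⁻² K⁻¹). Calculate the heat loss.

Resistance network (inner→outer):
  R_copper = (1/1.39 − 1/1.43)/(4πk) = 0.02012/(4π·405) = 3.954×10^-6 K/W
  R_mineral wool = (1/1.43 − 1/1.69)/(4πk) = 0.1076/(4π·0.0408) = 0.2098 K/W
  R_conv,out = 1/(4πr²h) = 1/(4π·1.69²·17.4) = 0.001601 K/W
ΣR = 3.954×10^-6 + 0.2098 + 0.001601 = 0.2114 K/W
Q = ΔT/ΣR = (322 °C − 21.8 °C)/0.2114 = 1420 W

Q = 1420 W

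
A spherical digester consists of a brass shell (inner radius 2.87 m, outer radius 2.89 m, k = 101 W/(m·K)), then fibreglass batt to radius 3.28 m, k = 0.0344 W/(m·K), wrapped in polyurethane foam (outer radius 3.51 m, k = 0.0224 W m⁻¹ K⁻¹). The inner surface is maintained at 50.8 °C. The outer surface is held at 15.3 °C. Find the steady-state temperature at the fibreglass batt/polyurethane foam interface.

T = 30.5 °C

Series thermal resistances, inner to outer:
  R_brass = (1/2.87 − 1/2.89)/(4πk) = 0.002411/(4π·101) = 1.900×10^-6 K/W
  R_fibreglass batt = (1/2.89 − 1/3.28)/(4πk) = 0.04114/(4π·0.0344) = 0.09518 K/W
  R_polyurethane foam = (1/3.28 − 1/3.51)/(4πk) = 0.01998/(4π·0.0224) = 0.07097 K/W
ΣR = 1.900×10^-6 + 0.09518 + 0.07097 = 0.1662 K/W
Q = ΔT/ΣR = (50.8 °C − 15.3 °C)/0.1662 = 213.6 W
From the inner boundary to the fibreglass batt/polyurethane foam interface, ΣR_partial = 0.09518 K/W.
T_interface = T_in − Q·ΣR_partial = 50.8 °C − (213.6)(0.09518) = 30.5 °C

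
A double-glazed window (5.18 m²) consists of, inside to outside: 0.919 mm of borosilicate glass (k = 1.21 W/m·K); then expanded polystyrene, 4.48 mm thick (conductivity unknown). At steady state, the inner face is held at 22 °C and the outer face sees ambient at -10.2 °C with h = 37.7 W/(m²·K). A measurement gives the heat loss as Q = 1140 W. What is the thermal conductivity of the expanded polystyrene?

k = 0.0376 W/m·K

ΣR = ΔT/Q = |22 − -10.2|/1140 = 0.02825 K/W
Known resistances:
  R_borosilicate glass = L/(kA) = 9.19×10^-4/(1.21·5.18) = 1.466×10^-4 K/W
  R_conv,out = 1/(hA) = 1/(37.7·5.18) = 0.005121 K/W
R_expanded polystyrene = ΣR − ΣR_known = 0.02825 − 0.005268 = 0.02298 K/W
L/(kA) = 0.02298 ⇒ k = 0.00448/(0.02298·5.18) = 0.0376 W/m·K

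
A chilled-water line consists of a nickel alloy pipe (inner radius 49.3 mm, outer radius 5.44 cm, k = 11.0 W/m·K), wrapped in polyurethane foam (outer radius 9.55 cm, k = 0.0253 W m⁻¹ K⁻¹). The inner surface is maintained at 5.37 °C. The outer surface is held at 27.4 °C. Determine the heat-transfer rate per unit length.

Series thermal resistances, inner to outer:
  R'_nickel alloy = ln(0.0544/0.0493)/(2πk) = 0.09844/(2π·11.0) = 0.001424 m·K/W
  R'_polyurethane foam = ln(0.0955/0.0544)/(2πk) = 0.5628/(2π·0.0253) = 3.540 m·K/W
ΣR = 0.001424 + 3.540 = 3.541 m·K/W
Q' = ΔT/ΣR = (5.37 °C − 27.4 °C)/3.541 = -6.22 W/m
(Negative Q' ⇒ heat flows inward; heat gain = 6.22 W/m.)

Q' = 6.22 W/m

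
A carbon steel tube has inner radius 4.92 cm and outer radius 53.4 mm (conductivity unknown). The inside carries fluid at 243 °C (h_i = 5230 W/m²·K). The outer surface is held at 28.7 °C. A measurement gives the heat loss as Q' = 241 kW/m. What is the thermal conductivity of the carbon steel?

ΣR = ΔT/Q' = |243 − 28.7|/2.41×10^5 = 8.892×10^-4 m·K/W
Known resistances:
  R'_conv,in = 1/(2πr h) = 1/(2π·0.0492·5230) = 6.185×10^-4 m·K/W
R_carbon steel = ΣR − ΣR_known = 8.892×10^-4 − 6.185×10^-4 = 2.707×10^-4 m·K/W
ln(r₂/r₁)/(2πk) = 2.707×10^-4 ⇒ k = 0.08192/(2π·2.707×10^-4) = 48.2 W/m·K

k = 48.2 W/m·K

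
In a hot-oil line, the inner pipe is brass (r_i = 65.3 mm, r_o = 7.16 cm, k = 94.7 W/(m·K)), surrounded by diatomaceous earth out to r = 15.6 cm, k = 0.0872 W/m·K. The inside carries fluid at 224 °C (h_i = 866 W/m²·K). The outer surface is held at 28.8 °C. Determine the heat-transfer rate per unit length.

Q' = 137 W/m

Treat each layer as a resistance in series:
  R'_conv,in = 1/(2πr h) = 1/(2π·0.0653·866) = 0.002814 m·K/W
  R'_brass = ln(0.0716/0.0653)/(2πk) = 0.09210/(2π·94.7) = 1.548×10^-4 m·K/W
  R'_diatomaceous earth = ln(0.156/0.0716)/(2πk) = 0.7788/(2π·0.0872) = 1.421 m·K/W
ΣR = 0.002814 + 1.548×10^-4 + 1.421 = 1.424 m·K/W
Q' = ΔT/ΣR = (224 °C − 28.8 °C)/1.424 = 137 W/m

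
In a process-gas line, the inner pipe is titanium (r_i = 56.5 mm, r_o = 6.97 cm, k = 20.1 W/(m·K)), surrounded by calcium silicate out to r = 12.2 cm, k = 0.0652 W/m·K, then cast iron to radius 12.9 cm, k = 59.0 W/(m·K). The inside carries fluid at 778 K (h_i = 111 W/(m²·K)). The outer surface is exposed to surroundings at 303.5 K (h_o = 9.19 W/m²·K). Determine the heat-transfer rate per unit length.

Treat each layer as a resistance in series:
  R'_conv,in = 1/(2πr h) = 1/(2π·0.0565·111) = 0.02538 m·K/W
  R'_titanium = ln(0.0697/0.0565)/(2πk) = 0.2100/(2π·20.1) = 0.001662 m·K/W
  R'_calcium silicate = ln(0.122/0.0697)/(2πk) = 0.5598/(2π·0.0652) = 1.367 m·K/W
  R'_cast iron = ln(0.129/0.122)/(2πk) = 0.05579/(2π·59.0) = 1.505×10^-4 m·K/W
  R'_conv,out = 1/(2πr h) = 1/(2π·0.129·9.19) = 0.1343 m·K/W
ΣR = 0.02538 + 0.001662 + 1.367 + 1.505×10^-4 + 0.1343 = 1.528 m·K/W
Q' = ΔT/ΣR = (778 K − 303.5 K)/1.528 = 311 W/m

Q' = 311 W/m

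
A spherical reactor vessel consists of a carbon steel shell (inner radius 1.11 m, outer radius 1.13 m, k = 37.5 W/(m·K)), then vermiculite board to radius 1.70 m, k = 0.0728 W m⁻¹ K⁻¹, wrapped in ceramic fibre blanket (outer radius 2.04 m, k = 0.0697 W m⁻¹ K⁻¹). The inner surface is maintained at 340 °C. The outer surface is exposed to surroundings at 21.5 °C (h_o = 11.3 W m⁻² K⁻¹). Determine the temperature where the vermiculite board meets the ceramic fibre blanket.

T = 104 °C

Series thermal resistances, inner to outer:
  R_carbon steel = (1/1.11 − 1/1.13)/(4πk) = 0.01595/(4π·37.5) = 3.384×10^-5 K/W
  R_vermiculite board = (1/1.13 − 1/1.70)/(4πk) = 0.2967/(4π·0.0728) = 0.3243 K/W
  R_ceramic fibre blanket = (1/1.70 − 1/2.04)/(4πk) = 0.09804/(4π·0.0697) = 0.1119 K/W
  R_conv,out = 1/(4πr²h) = 1/(4π·2.04²·11.3) = 0.001692 K/W
ΣR = 3.384×10^-5 + 0.3243 + 0.1119 + 0.001692 = 0.4379 K/W
Q = ΔT/ΣR = (340 °C − 21.5 °C)/0.4379 = 727.3 W
From the inner boundary to the vermiculite board/ceramic fibre blanket interface, ΣR_partial = 0.3243 K/W.
T_interface = T_in − Q·ΣR_partial = 340 °C − (727.3)(0.3243) = 104 °C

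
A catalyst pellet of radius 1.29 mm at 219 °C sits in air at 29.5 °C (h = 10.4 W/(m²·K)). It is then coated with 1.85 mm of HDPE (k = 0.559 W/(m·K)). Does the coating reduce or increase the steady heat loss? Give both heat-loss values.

Critical radius for a sphere: r_cr = 2k/h = 0.108 m = 10.8 cm.
Outer radius after coating: r₂ = 0.00129 + 0.00185 = 0.00314 m.
Since r₁ < r_cr and r₂ ≤ r_cr, the coating moves toward the maximum at r_cr — heat loss rises.
Bare: R = 1/(4πr₁²h) = 4598 K/W; Q = 189.5/4598 = 0.0412 W.
Coated: R = R_cond + R_conv = 841.1 K/W; Q = 189.5/841.1 = 0.225 W.

increases: 0.0412 → 0.225 W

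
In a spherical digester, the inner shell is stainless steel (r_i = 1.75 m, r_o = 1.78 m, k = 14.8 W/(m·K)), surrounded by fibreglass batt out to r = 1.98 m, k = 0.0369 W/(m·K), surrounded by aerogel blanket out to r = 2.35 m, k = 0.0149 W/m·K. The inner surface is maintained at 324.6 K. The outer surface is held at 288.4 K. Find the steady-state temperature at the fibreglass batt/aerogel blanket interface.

Resistance network (inner→outer):
  R_stainless steel = (1/1.75 − 1/1.78)/(4πk) = 0.009631/(4π·14.8) = 5.178×10^-5 K/W
  R_fibreglass batt = (1/1.78 − 1/1.98)/(4πk) = 0.05675/(4π·0.0369) = 0.1224 K/W
  R_aerogel blanket = (1/1.98 − 1/2.35)/(4πk) = 0.07952/(4π·0.0149) = 0.4247 K/W
ΣR = 5.178×10^-5 + 0.1224 + 0.4247 = 0.5472 K/W
Q = ΔT/ΣR = (324.6 K − 288.4 K)/0.5472 = 66.15 W
From the inner boundary to the fibreglass batt/aerogel blanket interface, ΣR_partial = 0.1225 K/W.
T_interface = T_in − Q·ΣR_partial = 324.6 K − (66.15)(0.1225) = 316.5 K

T = 316.5 K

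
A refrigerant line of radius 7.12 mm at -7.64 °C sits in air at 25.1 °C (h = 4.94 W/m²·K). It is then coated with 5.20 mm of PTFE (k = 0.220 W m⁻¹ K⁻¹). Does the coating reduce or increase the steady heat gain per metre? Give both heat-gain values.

Critical radius for a cylinder: r_cr = k/h = 0.0445 m = 4.45 cm.
Outer radius after coating: r₂ = 0.00712 + 0.00520 = 0.01232 m.
Since r₁ < r_cr and r₂ ≤ r_cr, the coating moves toward the maximum at r_cr — heat gain rises.
Bare: R = 1/(2πr₁h) = 4.525 m·K/W; Q = 32.74/4.525 = 7.24 W/m.
Coated: R = R_cond + R_conv = 3.012 m·K/W; Q = 32.74/3.012 = 10.9 W/m.

increases: 7.24 → 10.9 W/m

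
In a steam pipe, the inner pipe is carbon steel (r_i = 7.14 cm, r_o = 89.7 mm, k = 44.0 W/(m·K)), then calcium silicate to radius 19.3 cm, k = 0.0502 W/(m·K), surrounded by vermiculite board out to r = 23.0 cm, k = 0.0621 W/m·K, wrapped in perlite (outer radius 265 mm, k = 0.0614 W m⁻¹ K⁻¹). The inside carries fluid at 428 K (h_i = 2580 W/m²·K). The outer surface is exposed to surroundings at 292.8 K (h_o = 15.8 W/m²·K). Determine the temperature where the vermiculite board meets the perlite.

T = 309.5 K

Resistance network (inner→outer):
  R'_conv,in = 1/(2πr h) = 1/(2π·0.0714·2580) = 8.640×10^-4 m·K/W
  R'_carbon steel = ln(0.0897/0.0714)/(2πk) = 0.2282/(2π·44.0) = 8.253×10^-4 m·K/W
  R'_calcium silicate = ln(0.193/0.0897)/(2πk) = 0.7662/(2π·0.0502) = 2.429 m·K/W
  R'_vermiculite board = ln(0.230/0.193)/(2πk) = 0.1754/(2π·0.0621) = 0.4495 m·K/W
  R'_perlite = ln(0.265/0.230)/(2πk) = 0.1417/(2π·0.0614) = 0.3672 m·K/W
  R'_conv,out = 1/(2πr h) = 1/(2π·0.265·15.8) = 0.03801 m·K/W
ΣR = 8.640×10^-4 + 8.253×10^-4 + 2.429 + 0.4495 + 0.3672 + 0.03801 = 3.285 m·K/W
Q' = ΔT/ΣR = (428 K − 292.8 K)/3.285 = 41.16 W/m
From the inner boundary to the vermiculite board/perlite interface, ΣR_partial = 2.880 m·K/W.
T_interface = T_in − Q'·ΣR_partial = 428 K − (41.16)(2.880) = 309.5 K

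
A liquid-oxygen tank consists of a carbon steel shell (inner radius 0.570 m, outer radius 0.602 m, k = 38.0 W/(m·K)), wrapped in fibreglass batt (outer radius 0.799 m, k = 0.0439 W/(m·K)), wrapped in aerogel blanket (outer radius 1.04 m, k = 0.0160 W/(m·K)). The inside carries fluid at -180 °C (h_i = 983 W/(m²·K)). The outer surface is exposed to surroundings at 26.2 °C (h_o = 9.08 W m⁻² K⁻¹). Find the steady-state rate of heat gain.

Treat each layer as a resistance in series:
  R_conv,in = 1/(4πr²h) = 1/(4π·0.570²·983) = 2.492×10^-4 K/W
  R_carbon steel = (1/0.570 − 1/0.602)/(4πk) = 0.09326/(4π·38.0) = 1.953×10^-4 K/W
  R_fibreglass batt = (1/0.602 − 1/0.799)/(4πk) = 0.4096/(4π·0.0439) = 0.7424 K/W
  R_aerogel blanket = (1/0.799 − 1/1.04)/(4πk) = 0.2900/(4π·0.0160) = 1.442 K/W
  R_conv,out = 1/(4πr²h) = 1/(4π·1.04²·9.08) = 0.008103 K/W
ΣR = 2.492×10^-4 + 1.953×10^-4 + 0.7424 + 1.442 + 0.008103 = 2.193 K/W
Q = ΔT/ΣR = (-180 °C − 26.2 °C)/2.193 = -94.0 W
(Negative Q ⇒ heat flows inward; heat gain = 94.0 W.)

Q = 94.0 W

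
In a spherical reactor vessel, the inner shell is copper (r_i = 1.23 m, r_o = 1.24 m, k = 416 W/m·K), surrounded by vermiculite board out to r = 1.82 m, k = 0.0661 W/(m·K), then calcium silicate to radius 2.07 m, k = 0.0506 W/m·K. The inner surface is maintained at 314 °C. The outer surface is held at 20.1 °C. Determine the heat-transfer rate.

Resistance network (inner→outer):
  R_copper = (1/1.23 − 1/1.24)/(4πk) = 0.006557/(4π·416) = 1.254×10^-6 K/W
  R_vermiculite board = (1/1.24 − 1/1.82)/(4πk) = 0.2570/(4π·0.0661) = 0.3094 K/W
  R_calcium silicate = (1/1.82 − 1/2.07)/(4πk) = 0.06636/(4π·0.0506) = 0.1044 K/W
ΣR = 1.254×10^-6 + 0.3094 + 0.1044 = 0.4138 K/W
Q = ΔT/ΣR = (314 °C − 20.1 °C)/0.4138 = 710 W

Q = 710 W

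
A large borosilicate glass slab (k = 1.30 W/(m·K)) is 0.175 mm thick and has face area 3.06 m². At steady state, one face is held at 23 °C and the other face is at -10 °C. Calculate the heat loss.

Q = 750 kW

Q = kA·ΔT/L = 1.30 × 3.06 × |23 °C − -10 °C| / 1.75×10^-4 = 7.50×10^5 W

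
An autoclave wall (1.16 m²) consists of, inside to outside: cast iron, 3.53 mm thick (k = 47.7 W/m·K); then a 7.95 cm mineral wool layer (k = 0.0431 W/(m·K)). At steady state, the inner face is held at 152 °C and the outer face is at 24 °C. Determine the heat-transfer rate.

Q = 80.5 W

Series thermal resistances, inner to outer:
  R_cast iron = L/(kA) = 0.00353/(47.7·1.16) = 6.380×10^-5 K/W
  R_mineral wool = L/(kA) = 0.0795/(0.0431·1.16) = 1.590 K/W
ΣR = 6.380×10^-5 + 1.590 = 1.590 K/W
Q = ΔT/ΣR = (152 °C − 24 °C)/1.590 = 80.5 W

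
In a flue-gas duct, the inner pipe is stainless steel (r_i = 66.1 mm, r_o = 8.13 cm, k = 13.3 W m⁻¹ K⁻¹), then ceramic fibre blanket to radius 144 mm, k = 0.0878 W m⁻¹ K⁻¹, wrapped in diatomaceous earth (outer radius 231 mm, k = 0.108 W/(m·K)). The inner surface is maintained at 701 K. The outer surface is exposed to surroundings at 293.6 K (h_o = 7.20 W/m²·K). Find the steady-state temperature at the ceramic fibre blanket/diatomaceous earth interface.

T = 470 K

Series thermal resistances, inner to outer:
  R'_stainless steel = ln(0.0813/0.0661)/(2πk) = 0.2070/(2π·13.3) = 0.002477 m·K/W
  R'_ceramic fibre blanket = ln(0.144/0.0813)/(2πk) = 0.5717/(2π·0.0878) = 1.036 m·K/W
  R'_diatomaceous earth = ln(0.231/0.144)/(2πk) = 0.4726/(2π·0.108) = 0.6965 m·K/W
  R'_conv,out = 1/(2πr h) = 1/(2π·0.231·7.20) = 0.09569 m·K/W
ΣR = 0.002477 + 1.036 + 0.6965 + 0.09569 = 1.831 m·K/W
Q' = ΔT/ΣR = (701 K − 293.6 K)/1.831 = 222.5 W/m
From the inner boundary to the ceramic fibre blanket/diatomaceous earth interface, ΣR_partial = 1.038 m·K/W.
T_interface = T_in − Q'·ΣR_partial = 701 K − (222.5)(1.038) = 470 K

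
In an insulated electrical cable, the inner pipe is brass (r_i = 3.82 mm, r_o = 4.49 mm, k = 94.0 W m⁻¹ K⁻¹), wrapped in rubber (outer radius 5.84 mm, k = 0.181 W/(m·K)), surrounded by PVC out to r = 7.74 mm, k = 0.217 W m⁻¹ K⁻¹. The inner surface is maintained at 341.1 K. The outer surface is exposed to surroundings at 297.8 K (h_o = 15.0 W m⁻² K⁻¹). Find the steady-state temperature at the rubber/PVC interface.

T = 335.6 K

Resistance network (inner→outer):
  R'_brass = ln(0.00449/0.00382)/(2πk) = 0.1616/(2π·94.0) = 2.736×10^-4 m·K/W
  R'_rubber = ln(0.00584/0.00449)/(2πk) = 0.2629/(2π·0.181) = 0.2312 m·K/W
  R'_PVC = ln(0.00774/0.00584)/(2πk) = 0.2817/(2π·0.217) = 0.2066 m·K/W
  R'_conv,out = 1/(2πr h) = 1/(2π·0.00774·15.0) = 1.371 m·K/W
ΣR = 2.736×10^-4 + 0.2312 + 0.2066 + 1.371 = 1.809 m·K/W
Q' = ΔT/ΣR = (341.1 K − 297.8 K)/1.809 = 23.94 W/m
From the inner boundary to the rubber/PVC interface, ΣR_partial = 0.2315 m·K/W.
T_interface = T_in − Q'·ΣR_partial = 341.1 K − (23.94)(0.2315) = 335.6 K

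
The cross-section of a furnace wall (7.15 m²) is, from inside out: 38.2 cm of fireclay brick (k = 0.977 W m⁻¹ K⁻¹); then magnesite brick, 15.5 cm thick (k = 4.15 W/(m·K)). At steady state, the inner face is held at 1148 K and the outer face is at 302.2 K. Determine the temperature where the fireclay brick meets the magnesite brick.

Treat each layer as a resistance in series:
  R_fireclay brick = L/(kA) = 0.382/(0.977·7.15) = 0.05468 K/W
  R_magnesite brick = L/(kA) = 0.155/(4.15·7.15) = 0.005224 K/W
ΣR = 0.05468 + 0.005224 = 0.05990 K/W
Q = ΔT/ΣR = (1148 K − 302.2 K)/0.05990 = 14120 W
From the inner boundary to the fireclay brick/magnesite brick interface, ΣR_partial = 0.05468 K/W.
T_interface = T_in − Q·ΣR_partial = 1148 K − (14120)(0.05468) = 376 K

T = 376 K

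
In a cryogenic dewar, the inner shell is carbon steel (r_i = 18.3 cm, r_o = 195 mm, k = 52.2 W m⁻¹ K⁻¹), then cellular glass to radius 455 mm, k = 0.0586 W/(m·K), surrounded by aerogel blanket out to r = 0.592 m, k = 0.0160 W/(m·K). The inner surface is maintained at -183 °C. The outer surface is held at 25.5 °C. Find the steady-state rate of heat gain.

Q = 32.0 W

Series thermal resistances, inner to outer:
  R_carbon steel = (1/0.183 − 1/0.195)/(4πk) = 0.3363/(4π·52.2) = 5.126×10^-4 K/W
  R_cellular glass = (1/0.195 − 1/0.455)/(4πk) = 2.930/(4π·0.0586) = 3.979 K/W
  R_aerogel blanket = (1/0.455 − 1/0.592)/(4πk) = 0.5086/(4π·0.0160) = 2.530 K/W
ΣR = 5.126×10^-4 + 3.979 + 2.530 = 6.510 K/W
Q = ΔT/ΣR = (-183 °C − 25.5 °C)/6.510 = -32.0 W
(Negative Q ⇒ heat flows inward; heat gain = 32.0 W.)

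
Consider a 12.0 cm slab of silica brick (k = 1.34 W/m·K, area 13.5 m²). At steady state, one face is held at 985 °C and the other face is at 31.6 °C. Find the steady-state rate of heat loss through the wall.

Q = 144 kW

Q = kA·ΔT/L = 1.34 × 13.5 × |985 °C − 31.6 °C| / 0.120 = 1.44×10^5 W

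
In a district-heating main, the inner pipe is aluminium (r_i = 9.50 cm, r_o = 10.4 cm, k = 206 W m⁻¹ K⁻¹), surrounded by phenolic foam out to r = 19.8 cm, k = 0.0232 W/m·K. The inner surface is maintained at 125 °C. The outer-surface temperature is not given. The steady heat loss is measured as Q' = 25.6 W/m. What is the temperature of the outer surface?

T_out = 11.9 °C

Series resistances:
  R'_aluminium = ln(0.104/0.0950)/(2πk) = 0.09051/(2π·206) = 6.993×10^-5 m·K/W
  R'_phenolic foam = ln(0.198/0.104)/(2πk) = 0.6439/(2π·0.0232) = 4.417 m·K/W
ΣR = 4.417 m·K/W
ΔT = Q'·ΣR = 25.6 × 4.417 = 113.1 K
Heat flows outward, so T_out = T_in − ΔT = 125 − 113.1 = 11.9 °C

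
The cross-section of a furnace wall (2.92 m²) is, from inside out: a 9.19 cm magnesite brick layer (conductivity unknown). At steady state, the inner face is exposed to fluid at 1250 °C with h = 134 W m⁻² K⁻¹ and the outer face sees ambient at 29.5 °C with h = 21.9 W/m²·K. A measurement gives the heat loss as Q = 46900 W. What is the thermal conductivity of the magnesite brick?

ΣR = ΔT/Q = |1250 − 29.5|/46900 = 0.02602 K/W
Known resistances:
  R_conv,in = 1/(hA) = 1/(134·2.92) = 0.002556 K/W
  R_conv,out = 1/(hA) = 1/(21.9·2.92) = 0.01564 K/W
R_magnesite brick = ΣR − ΣR_known = 0.02602 − 0.01820 = 0.007820 K/W
L/(kA) = 0.007820 ⇒ k = 0.0919/(0.007820·2.92) = 4.02 W/m·K

k = 4.02 W/m·K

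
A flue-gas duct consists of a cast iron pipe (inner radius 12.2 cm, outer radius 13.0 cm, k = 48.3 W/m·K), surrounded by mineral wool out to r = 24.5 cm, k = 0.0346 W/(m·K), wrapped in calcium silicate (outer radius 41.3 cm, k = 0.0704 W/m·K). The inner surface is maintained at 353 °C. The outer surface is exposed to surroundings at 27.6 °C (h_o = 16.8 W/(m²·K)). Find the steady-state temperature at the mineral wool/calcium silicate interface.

T = 123 °C

Treat each layer as a resistance in series:
  R'_cast iron = ln(0.130/0.122)/(2πk) = 0.06351/(2π·48.3) = 2.093×10^-4 m·K/W
  R'_mineral wool = ln(0.245/0.130)/(2πk) = 0.6337/(2π·0.0346) = 2.915 m·K/W
  R'_calcium silicate = ln(0.413/0.245)/(2πk) = 0.5222/(2π·0.0704) = 1.181 m·K/W
  R'_conv,out = 1/(2πr h) = 1/(2π·0.413·16.8) = 0.02294 m·K/W
ΣR = 2.093×10^-4 + 2.915 + 1.181 + 0.02294 = 4.119 m·K/W
Q' = ΔT/ΣR = (353 °C − 27.6 °C)/4.119 = 79.00 W/m
From the inner boundary to the mineral wool/calcium silicate interface, ΣR_partial = 2.915 m·K/W.
T_interface = T_in − Q'·ΣR_partial = 353 °C − (79.00)(2.915) = 123 °C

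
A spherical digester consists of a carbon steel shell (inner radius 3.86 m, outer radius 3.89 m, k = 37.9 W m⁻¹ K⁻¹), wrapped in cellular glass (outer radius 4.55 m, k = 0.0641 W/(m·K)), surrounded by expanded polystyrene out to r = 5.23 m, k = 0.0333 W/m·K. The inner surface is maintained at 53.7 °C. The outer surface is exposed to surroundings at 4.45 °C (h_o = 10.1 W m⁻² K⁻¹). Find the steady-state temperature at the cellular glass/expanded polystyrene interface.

T = 33.9 °C

Series thermal resistances, inner to outer:
  R_carbon steel = (1/3.86 − 1/3.89)/(4πk) = 0.001998/(4π·37.9) = 4.195×10^-6 K/W
  R_cellular glass = (1/3.89 − 1/4.55)/(4πk) = 0.03729/(4π·0.0641) = 0.04629 K/W
  R_expanded polystyrene = (1/4.55 − 1/5.23)/(4πk) = 0.02858/(4π·0.0333) = 0.06829 K/W
  R_conv,out = 1/(4πr²h) = 1/(4π·5.23²·10.1) = 2.880×10^-4 K/W
ΣR = 4.195×10^-6 + 0.04629 + 0.06829 + 2.880×10^-4 = 0.1149 K/W
Q = ΔT/ΣR = (53.7 °C − 4.45 °C)/0.1149 = 428.6 W
From the inner boundary to the cellular glass/expanded polystyrene interface, ΣR_partial = 0.04629 K/W.
T_interface = T_in − Q·ΣR_partial = 53.7 °C − (428.6)(0.04629) = 33.9 °C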